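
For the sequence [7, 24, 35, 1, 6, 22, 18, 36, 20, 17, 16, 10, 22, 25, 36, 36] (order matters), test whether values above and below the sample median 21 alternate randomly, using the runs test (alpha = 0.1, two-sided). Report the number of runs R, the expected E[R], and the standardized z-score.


Step 1: Compute median = 21; label A = above, B = below.
Labels in order: BAABBABABBBBAAAA  (n_A = 8, n_B = 8)
Step 2: Count runs R = 8.
Step 3: Under H0 (random ordering), E[R] = 2*n_A*n_B/(n_A+n_B) + 1 = 2*8*8/16 + 1 = 9.0000.
        Var[R] = 2*n_A*n_B*(2*n_A*n_B - n_A - n_B) / ((n_A+n_B)^2 * (n_A+n_B-1)) = 14336/3840 = 3.7333.
        SD[R] = 1.9322.
Step 4: Continuity-corrected z = (R + 0.5 - E[R]) / SD[R] = (8 + 0.5 - 9.0000) / 1.9322 = -0.2588.
Step 5: Two-sided p-value via normal approximation = 2*(1 - Phi(|z|)) = 0.795809.
Step 6: alpha = 0.1. fail to reject H0.

R = 8, z = -0.2588, p = 0.795809, fail to reject H0.


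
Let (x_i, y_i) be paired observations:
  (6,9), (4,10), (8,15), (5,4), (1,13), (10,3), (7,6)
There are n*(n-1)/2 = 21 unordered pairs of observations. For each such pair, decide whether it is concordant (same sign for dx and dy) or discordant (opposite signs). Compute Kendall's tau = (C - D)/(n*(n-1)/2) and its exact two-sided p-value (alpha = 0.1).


Step 1: Enumerate the 21 unordered pairs (i,j) with i<j and classify each by sign(x_j-x_i) * sign(y_j-y_i).
  (1,2):dx=-2,dy=+1->D; (1,3):dx=+2,dy=+6->C; (1,4):dx=-1,dy=-5->C; (1,5):dx=-5,dy=+4->D
  (1,6):dx=+4,dy=-6->D; (1,7):dx=+1,dy=-3->D; (2,3):dx=+4,dy=+5->C; (2,4):dx=+1,dy=-6->D
  (2,5):dx=-3,dy=+3->D; (2,6):dx=+6,dy=-7->D; (2,7):dx=+3,dy=-4->D; (3,4):dx=-3,dy=-11->C
  (3,5):dx=-7,dy=-2->C; (3,6):dx=+2,dy=-12->D; (3,7):dx=-1,dy=-9->C; (4,5):dx=-4,dy=+9->D
  (4,6):dx=+5,dy=-1->D; (4,7):dx=+2,dy=+2->C; (5,6):dx=+9,dy=-10->D; (5,7):dx=+6,dy=-7->D
  (6,7):dx=-3,dy=+3->D
Step 2: C = 7, D = 14, total pairs = 21.
Step 3: tau = (C - D)/(n(n-1)/2) = (7 - 14)/21 = -0.333333.
Step 4: Exact two-sided p-value (enumerate n! = 5040 permutations of y under H0): p = 0.381349.
Step 5: alpha = 0.1. fail to reject H0.

tau_b = -0.3333 (C=7, D=14), p = 0.381349, fail to reject H0.


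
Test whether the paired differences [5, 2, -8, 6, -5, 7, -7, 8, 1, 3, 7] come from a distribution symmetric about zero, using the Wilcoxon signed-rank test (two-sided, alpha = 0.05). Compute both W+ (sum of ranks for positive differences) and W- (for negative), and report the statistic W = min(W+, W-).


Step 1: Drop any zero differences (none here) and take |d_i|.
|d| = [5, 2, 8, 6, 5, 7, 7, 8, 1, 3, 7]
Step 2: Midrank |d_i| (ties get averaged ranks).
ranks: |5|->4.5, |2|->2, |8|->10.5, |6|->6, |5|->4.5, |7|->8, |7|->8, |8|->10.5, |1|->1, |3|->3, |7|->8
Step 3: Attach original signs; sum ranks with positive sign and with negative sign.
W+ = 4.5 + 2 + 6 + 8 + 10.5 + 1 + 3 + 8 = 43
W- = 10.5 + 4.5 + 8 = 23
(Check: W+ + W- = 66 should equal n(n+1)/2 = 66.)
Step 4: Test statistic W = min(W+, W-) = 23.
Step 5: Ties in |d|, so use the tie-corrected normal approximation.
        E[W] = n(n+1)/4 = 11*12/4 = 33.
        Tie groups: |d|=5 (t=2), |d|=7 (t=3), |d|=8 (t=2); sum(t^3 - t) = 36.
        Var[W] = n(n+1)(2n+1)/24 - sum(t^3-t)/48 = 3036/24 - 36/48 = 125.75.
        z = (W - E[W]) / sqrt(Var[W]) = (23 - 33) / 11.2138 = -0.8918.
        Two-sided p = 2*Phi(z) = 0.372524.
Step 6: alpha = 0.05. fail to reject H0.

W+ = 43, W- = 23, W = min = 23, p = 0.372524, fail to reject H0.


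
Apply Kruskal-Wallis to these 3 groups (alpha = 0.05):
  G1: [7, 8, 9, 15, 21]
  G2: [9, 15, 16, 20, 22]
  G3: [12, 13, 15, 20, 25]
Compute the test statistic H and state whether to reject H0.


Step 1: Combine all N = 15 observations and assign midranks.
sorted (value, group, rank): (7,G1,1), (8,G1,2), (9,G1,3.5), (9,G2,3.5), (12,G3,5), (13,G3,6), (15,G1,8), (15,G2,8), (15,G3,8), (16,G2,10), (20,G2,11.5), (20,G3,11.5), (21,G1,13), (22,G2,14), (25,G3,15)
Step 2: Sum ranks within each group.
R_1 = 27.5 (n_1 = 5)
R_2 = 47 (n_2 = 5)
R_3 = 45.5 (n_3 = 5)
Step 3: H = 12/(N(N+1)) * sum(R_i^2/n_i) - 3(N+1)
     = 12/(15*16) * (27.5^2/5 + 47^2/5 + 45.5^2/5) - 3*16
     = 0.050000 * 1007.1 - 48
     = 2.355000.
Step 4: Ties present; correction factor C = 1 - 36/(15^3 - 15) = 0.989286. Corrected H = 2.355000 / 0.989286 = 2.380505.
Step 5: Under H0, H ~ chi^2(2); p-value = 0.304144.
Step 6: alpha = 0.05. fail to reject H0.

H = 2.3805, df = 2, p = 0.304144, fail to reject H0.


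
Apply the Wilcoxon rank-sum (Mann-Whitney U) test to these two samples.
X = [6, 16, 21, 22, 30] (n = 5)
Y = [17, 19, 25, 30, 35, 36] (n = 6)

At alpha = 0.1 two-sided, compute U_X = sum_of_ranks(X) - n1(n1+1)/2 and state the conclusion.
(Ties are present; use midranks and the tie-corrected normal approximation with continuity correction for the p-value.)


Step 1: Combine and sort all 11 observations; assign midranks.
sorted (value, group): (6,X), (16,X), (17,Y), (19,Y), (21,X), (22,X), (25,Y), (30,X), (30,Y), (35,Y), (36,Y)
ranks: 6->1, 16->2, 17->3, 19->4, 21->5, 22->6, 25->7, 30->8.5, 30->8.5, 35->10, 36->11
Step 2: Rank sum for X: R1 = 1 + 2 + 5 + 6 + 8.5 = 22.5.
Step 3: U_X = R1 - n1(n1+1)/2 = 22.5 - 5*6/2 = 22.5 - 15 = 7.5.
       U_Y = n1*n2 - U_X = 30 - 7.5 = 22.5.
Step 4: Ties are present, so use the tie-corrected normal approximation (with continuity correction) for the p-value.
Step 5: p-value = 0.200217; compare to alpha = 0.1. fail to reject H0.

U_X = 7.5, p = 0.200217, fail to reject H0 at alpha = 0.1.


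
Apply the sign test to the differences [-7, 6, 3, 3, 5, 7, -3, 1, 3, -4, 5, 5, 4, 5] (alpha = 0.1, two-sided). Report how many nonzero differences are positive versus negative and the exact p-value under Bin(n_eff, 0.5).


Step 1: Discard zero differences. Original n = 14; n_eff = number of nonzero differences = 14.
Nonzero differences (with sign): -7, +6, +3, +3, +5, +7, -3, +1, +3, -4, +5, +5, +4, +5
Step 2: Count signs: positive = 11, negative = 3.
Step 3: Under H0: P(positive) = 0.5, so the number of positives S ~ Bin(14, 0.5).
Step 4: Two-sided exact p-value = sum of Bin(14,0.5) probabilities at or below the observed probability = 0.057373.
Step 5: alpha = 0.1. reject H0.

n_eff = 14, pos = 11, neg = 3, p = 0.057373, reject H0.


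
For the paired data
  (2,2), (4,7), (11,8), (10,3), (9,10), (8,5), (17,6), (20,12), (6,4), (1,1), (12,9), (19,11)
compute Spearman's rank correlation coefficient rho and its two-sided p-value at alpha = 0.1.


Step 1: Rank x and y separately (midranks; no ties here).
rank(x): 2->2, 4->3, 11->8, 10->7, 9->6, 8->5, 17->10, 20->12, 6->4, 1->1, 12->9, 19->11
rank(y): 2->2, 7->7, 8->8, 3->3, 10->10, 5->5, 6->6, 12->12, 4->4, 1->1, 9->9, 11->11
Step 2: d_i = R_x(i) - R_y(i); compute d_i^2.
  (2-2)^2=0, (3-7)^2=16, (8-8)^2=0, (7-3)^2=16, (6-10)^2=16, (5-5)^2=0, (10-6)^2=16, (12-12)^2=0, (4-4)^2=0, (1-1)^2=0, (9-9)^2=0, (11-11)^2=0
sum(d^2) = 64.
Step 3: rho = 1 - 6*64 / (12*(12^2 - 1)) = 1 - 384/1716 = 0.776224.
Step 4: Under H0, t = rho * sqrt((n-2)/(1-rho^2)) = 3.8934 ~ t(10).
Step 5: Two-sided p-value from the t-distribution with 10 df = 0.002993.
Step 6: alpha = 0.1. reject H0.

rho = 0.7762, p = 0.002993, reject H0 at alpha = 0.1.


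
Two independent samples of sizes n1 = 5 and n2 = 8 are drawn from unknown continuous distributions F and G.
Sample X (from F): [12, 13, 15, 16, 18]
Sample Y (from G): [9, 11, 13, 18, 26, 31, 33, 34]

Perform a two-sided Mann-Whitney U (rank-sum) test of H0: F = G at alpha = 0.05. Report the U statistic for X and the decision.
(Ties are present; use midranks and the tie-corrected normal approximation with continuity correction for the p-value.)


Step 1: Combine and sort all 13 observations; assign midranks.
sorted (value, group): (9,Y), (11,Y), (12,X), (13,X), (13,Y), (15,X), (16,X), (18,X), (18,Y), (26,Y), (31,Y), (33,Y), (34,Y)
ranks: 9->1, 11->2, 12->3, 13->4.5, 13->4.5, 15->6, 16->7, 18->8.5, 18->8.5, 26->10, 31->11, 33->12, 34->13
Step 2: Rank sum for X: R1 = 3 + 4.5 + 6 + 7 + 8.5 = 29.
Step 3: U_X = R1 - n1(n1+1)/2 = 29 - 5*6/2 = 29 - 15 = 14.
       U_Y = n1*n2 - U_X = 40 - 14 = 26.
Step 4: Ties are present, so use the tie-corrected normal approximation (with continuity correction) for the p-value.
Step 5: p-value = 0.419471; compare to alpha = 0.05. fail to reject H0.

U_X = 14, p = 0.419471, fail to reject H0 at alpha = 0.05.


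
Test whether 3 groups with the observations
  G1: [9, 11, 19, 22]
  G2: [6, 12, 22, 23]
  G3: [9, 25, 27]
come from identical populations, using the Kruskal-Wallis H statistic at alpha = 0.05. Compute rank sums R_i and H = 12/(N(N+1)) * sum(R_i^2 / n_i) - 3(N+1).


Step 1: Combine all N = 11 observations and assign midranks.
sorted (value, group, rank): (6,G2,1), (9,G1,2.5), (9,G3,2.5), (11,G1,4), (12,G2,5), (19,G1,6), (22,G1,7.5), (22,G2,7.5), (23,G2,9), (25,G3,10), (27,G3,11)
Step 2: Sum ranks within each group.
R_1 = 20 (n_1 = 4)
R_2 = 22.5 (n_2 = 4)
R_3 = 23.5 (n_3 = 3)
Step 3: H = 12/(N(N+1)) * sum(R_i^2/n_i) - 3(N+1)
     = 12/(11*12) * (20^2/4 + 22.5^2/4 + 23.5^2/3) - 3*12
     = 0.090909 * 410.646 - 36
     = 1.331439.
Step 4: Ties present; correction factor C = 1 - 12/(11^3 - 11) = 0.990909. Corrected H = 1.331439 / 0.990909 = 1.343654.
Step 5: Under H0, H ~ chi^2(2); p-value = 0.510774.
Step 6: alpha = 0.05. fail to reject H0.

H = 1.3437, df = 2, p = 0.510774, fail to reject H0.


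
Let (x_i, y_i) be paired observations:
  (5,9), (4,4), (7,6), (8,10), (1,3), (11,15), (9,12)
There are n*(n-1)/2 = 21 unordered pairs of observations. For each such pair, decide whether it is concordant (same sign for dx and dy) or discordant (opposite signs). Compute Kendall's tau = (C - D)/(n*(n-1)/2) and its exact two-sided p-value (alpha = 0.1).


Step 1: Enumerate the 21 unordered pairs (i,j) with i<j and classify each by sign(x_j-x_i) * sign(y_j-y_i).
  (1,2):dx=-1,dy=-5->C; (1,3):dx=+2,dy=-3->D; (1,4):dx=+3,dy=+1->C; (1,5):dx=-4,dy=-6->C
  (1,6):dx=+6,dy=+6->C; (1,7):dx=+4,dy=+3->C; (2,3):dx=+3,dy=+2->C; (2,4):dx=+4,dy=+6->C
  (2,5):dx=-3,dy=-1->C; (2,6):dx=+7,dy=+11->C; (2,7):dx=+5,dy=+8->C; (3,4):dx=+1,dy=+4->C
  (3,5):dx=-6,dy=-3->C; (3,6):dx=+4,dy=+9->C; (3,7):dx=+2,dy=+6->C; (4,5):dx=-7,dy=-7->C
  (4,6):dx=+3,dy=+5->C; (4,7):dx=+1,dy=+2->C; (5,6):dx=+10,dy=+12->C; (5,7):dx=+8,dy=+9->C
  (6,7):dx=-2,dy=-3->C
Step 2: C = 20, D = 1, total pairs = 21.
Step 3: tau = (C - D)/(n(n-1)/2) = (20 - 1)/21 = 0.904762.
Step 4: Exact two-sided p-value (enumerate n! = 5040 permutations of y under H0): p = 0.002778.
Step 5: alpha = 0.1. reject H0.

tau_b = 0.9048 (C=20, D=1), p = 0.002778, reject H0.


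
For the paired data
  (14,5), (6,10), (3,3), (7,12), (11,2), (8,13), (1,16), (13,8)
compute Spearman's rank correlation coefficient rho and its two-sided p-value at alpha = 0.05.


Step 1: Rank x and y separately (midranks; no ties here).
rank(x): 14->8, 6->3, 3->2, 7->4, 11->6, 8->5, 1->1, 13->7
rank(y): 5->3, 10->5, 3->2, 12->6, 2->1, 13->7, 16->8, 8->4
Step 2: d_i = R_x(i) - R_y(i); compute d_i^2.
  (8-3)^2=25, (3-5)^2=4, (2-2)^2=0, (4-6)^2=4, (6-1)^2=25, (5-7)^2=4, (1-8)^2=49, (7-4)^2=9
sum(d^2) = 120.
Step 3: rho = 1 - 6*120 / (8*(8^2 - 1)) = 1 - 720/504 = -0.428571.
Step 4: Under H0, t = rho * sqrt((n-2)/(1-rho^2)) = -1.1619 ~ t(6).
Step 5: Two-sided p-value from the t-distribution with 6 df = 0.289403.
Step 6: alpha = 0.05. fail to reject H0.

rho = -0.4286, p = 0.289403, fail to reject H0 at alpha = 0.05.


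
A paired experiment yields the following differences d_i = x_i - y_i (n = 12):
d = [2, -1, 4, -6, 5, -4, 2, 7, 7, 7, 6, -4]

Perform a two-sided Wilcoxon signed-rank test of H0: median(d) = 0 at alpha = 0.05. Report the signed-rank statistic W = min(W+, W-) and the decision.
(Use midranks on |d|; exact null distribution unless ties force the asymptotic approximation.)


Step 1: Drop any zero differences (none here) and take |d_i|.
|d| = [2, 1, 4, 6, 5, 4, 2, 7, 7, 7, 6, 4]
Step 2: Midrank |d_i| (ties get averaged ranks).
ranks: |2|->2.5, |1|->1, |4|->5, |6|->8.5, |5|->7, |4|->5, |2|->2.5, |7|->11, |7|->11, |7|->11, |6|->8.5, |4|->5
Step 3: Attach original signs; sum ranks with positive sign and with negative sign.
W+ = 2.5 + 5 + 7 + 2.5 + 11 + 11 + 11 + 8.5 = 58.5
W- = 1 + 8.5 + 5 + 5 = 19.5
(Check: W+ + W- = 78 should equal n(n+1)/2 = 78.)
Step 4: Test statistic W = min(W+, W-) = 19.5.
Step 5: Ties in |d|, so use the tie-corrected normal approximation.
        E[W] = n(n+1)/4 = 12*13/4 = 39.
        Tie groups: |d|=2 (t=2), |d|=4 (t=3), |d|=6 (t=2), |d|=7 (t=3); sum(t^3 - t) = 60.
        Var[W] = n(n+1)(2n+1)/24 - sum(t^3-t)/48 = 3900/24 - 60/48 = 161.25.
        z = (W - E[W]) / sqrt(Var[W]) = (19.5 - 39) / 12.6984 = -1.5356.
        Two-sided p = 2*Phi(z) = 0.124631.
Step 6: alpha = 0.05. fail to reject H0.

W+ = 58.5, W- = 19.5, W = min = 19.5, p = 0.124631, fail to reject H0.


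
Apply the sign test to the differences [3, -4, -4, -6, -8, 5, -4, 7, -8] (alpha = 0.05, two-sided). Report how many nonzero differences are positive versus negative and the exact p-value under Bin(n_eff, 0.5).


Step 1: Discard zero differences. Original n = 9; n_eff = number of nonzero differences = 9.
Nonzero differences (with sign): +3, -4, -4, -6, -8, +5, -4, +7, -8
Step 2: Count signs: positive = 3, negative = 6.
Step 3: Under H0: P(positive) = 0.5, so the number of positives S ~ Bin(9, 0.5).
Step 4: Two-sided exact p-value = sum of Bin(9,0.5) probabilities at or below the observed probability = 0.507812.
Step 5: alpha = 0.05. fail to reject H0.

n_eff = 9, pos = 3, neg = 6, p = 0.507812, fail to reject H0.


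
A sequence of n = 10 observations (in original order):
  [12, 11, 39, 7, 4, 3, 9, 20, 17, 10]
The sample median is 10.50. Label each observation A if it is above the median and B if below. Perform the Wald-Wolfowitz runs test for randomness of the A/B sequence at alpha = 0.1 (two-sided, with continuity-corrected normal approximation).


Step 1: Compute median = 10.50; label A = above, B = below.
Labels in order: AAABBBBAAB  (n_A = 5, n_B = 5)
Step 2: Count runs R = 4.
Step 3: Under H0 (random ordering), E[R] = 2*n_A*n_B/(n_A+n_B) + 1 = 2*5*5/10 + 1 = 6.0000.
        Var[R] = 2*n_A*n_B*(2*n_A*n_B - n_A - n_B) / ((n_A+n_B)^2 * (n_A+n_B-1)) = 2000/900 = 2.2222.
        SD[R] = 1.4907.
Step 4: Continuity-corrected z = (R + 0.5 - E[R]) / SD[R] = (4 + 0.5 - 6.0000) / 1.4907 = -1.0062.
Step 5: Two-sided p-value via normal approximation = 2*(1 - Phi(|z|)) = 0.314305.
Step 6: alpha = 0.1. fail to reject H0.

R = 4, z = -1.0062, p = 0.314305, fail to reject H0.


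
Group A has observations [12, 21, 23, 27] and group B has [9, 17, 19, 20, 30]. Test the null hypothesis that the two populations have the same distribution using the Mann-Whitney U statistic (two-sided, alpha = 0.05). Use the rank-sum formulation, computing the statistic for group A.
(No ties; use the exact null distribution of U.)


Step 1: Combine and sort all 9 observations; assign midranks.
sorted (value, group): (9,Y), (12,X), (17,Y), (19,Y), (20,Y), (21,X), (23,X), (27,X), (30,Y)
ranks: 9->1, 12->2, 17->3, 19->4, 20->5, 21->6, 23->7, 27->8, 30->9
Step 2: Rank sum for X: R1 = 2 + 6 + 7 + 8 = 23.
Step 3: U_X = R1 - n1(n1+1)/2 = 23 - 4*5/2 = 23 - 10 = 13.
       U_Y = n1*n2 - U_X = 20 - 13 = 7.
Step 4: No ties, so the exact null distribution of U (based on enumerating the C(9,4) = 126 equally likely rank assignments) gives the two-sided p-value.
Step 5: p-value = 0.555556; compare to alpha = 0.05. fail to reject H0.

U_X = 13, p = 0.555556, fail to reject H0 at alpha = 0.05.


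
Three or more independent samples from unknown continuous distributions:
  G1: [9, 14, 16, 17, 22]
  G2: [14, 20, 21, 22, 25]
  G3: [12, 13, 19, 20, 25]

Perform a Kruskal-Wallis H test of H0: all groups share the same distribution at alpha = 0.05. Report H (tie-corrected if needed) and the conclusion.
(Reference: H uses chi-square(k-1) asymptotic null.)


Step 1: Combine all N = 15 observations and assign midranks.
sorted (value, group, rank): (9,G1,1), (12,G3,2), (13,G3,3), (14,G1,4.5), (14,G2,4.5), (16,G1,6), (17,G1,7), (19,G3,8), (20,G2,9.5), (20,G3,9.5), (21,G2,11), (22,G1,12.5), (22,G2,12.5), (25,G2,14.5), (25,G3,14.5)
Step 2: Sum ranks within each group.
R_1 = 31 (n_1 = 5)
R_2 = 52 (n_2 = 5)
R_3 = 37 (n_3 = 5)
Step 3: H = 12/(N(N+1)) * sum(R_i^2/n_i) - 3(N+1)
     = 12/(15*16) * (31^2/5 + 52^2/5 + 37^2/5) - 3*16
     = 0.050000 * 1006.8 - 48
     = 2.340000.
Step 4: Ties present; correction factor C = 1 - 24/(15^3 - 15) = 0.992857. Corrected H = 2.340000 / 0.992857 = 2.356835.
Step 5: Under H0, H ~ chi^2(2); p-value = 0.307765.
Step 6: alpha = 0.05. fail to reject H0.

H = 2.3568, df = 2, p = 0.307765, fail to reject H0.


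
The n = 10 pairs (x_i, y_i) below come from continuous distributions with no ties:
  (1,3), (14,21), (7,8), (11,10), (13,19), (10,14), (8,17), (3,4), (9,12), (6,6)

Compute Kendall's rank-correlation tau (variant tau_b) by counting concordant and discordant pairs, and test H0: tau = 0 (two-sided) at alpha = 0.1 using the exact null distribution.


Step 1: Enumerate the 45 unordered pairs (i,j) with i<j and classify each by sign(x_j-x_i) * sign(y_j-y_i).
  (1,2):dx=+13,dy=+18->C; (1,3):dx=+6,dy=+5->C; (1,4):dx=+10,dy=+7->C; (1,5):dx=+12,dy=+16->C
  (1,6):dx=+9,dy=+11->C; (1,7):dx=+7,dy=+14->C; (1,8):dx=+2,dy=+1->C; (1,9):dx=+8,dy=+9->C
  (1,10):dx=+5,dy=+3->C; (2,3):dx=-7,dy=-13->C; (2,4):dx=-3,dy=-11->C; (2,5):dx=-1,dy=-2->C
  (2,6):dx=-4,dy=-7->C; (2,7):dx=-6,dy=-4->C; (2,8):dx=-11,dy=-17->C; (2,9):dx=-5,dy=-9->C
  (2,10):dx=-8,dy=-15->C; (3,4):dx=+4,dy=+2->C; (3,5):dx=+6,dy=+11->C; (3,6):dx=+3,dy=+6->C
  (3,7):dx=+1,dy=+9->C; (3,8):dx=-4,dy=-4->C; (3,9):dx=+2,dy=+4->C; (3,10):dx=-1,dy=-2->C
  (4,5):dx=+2,dy=+9->C; (4,6):dx=-1,dy=+4->D; (4,7):dx=-3,dy=+7->D; (4,8):dx=-8,dy=-6->C
  (4,9):dx=-2,dy=+2->D; (4,10):dx=-5,dy=-4->C; (5,6):dx=-3,dy=-5->C; (5,7):dx=-5,dy=-2->C
  (5,8):dx=-10,dy=-15->C; (5,9):dx=-4,dy=-7->C; (5,10):dx=-7,dy=-13->C; (6,7):dx=-2,dy=+3->D
  (6,8):dx=-7,dy=-10->C; (6,9):dx=-1,dy=-2->C; (6,10):dx=-4,dy=-8->C; (7,8):dx=-5,dy=-13->C
  (7,9):dx=+1,dy=-5->D; (7,10):dx=-2,dy=-11->C; (8,9):dx=+6,dy=+8->C; (8,10):dx=+3,dy=+2->C
  (9,10):dx=-3,dy=-6->C
Step 2: C = 40, D = 5, total pairs = 45.
Step 3: tau = (C - D)/(n(n-1)/2) = (40 - 5)/45 = 0.777778.
Step 4: Exact two-sided p-value (enumerate n! = 3628800 permutations of y under H0): p = 0.000946.
Step 5: alpha = 0.1. reject H0.

tau_b = 0.7778 (C=40, D=5), p = 0.000946, reject H0.


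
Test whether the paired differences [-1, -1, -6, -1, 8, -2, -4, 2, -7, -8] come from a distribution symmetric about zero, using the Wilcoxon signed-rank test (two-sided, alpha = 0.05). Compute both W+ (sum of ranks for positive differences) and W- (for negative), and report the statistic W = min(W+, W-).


Step 1: Drop any zero differences (none here) and take |d_i|.
|d| = [1, 1, 6, 1, 8, 2, 4, 2, 7, 8]
Step 2: Midrank |d_i| (ties get averaged ranks).
ranks: |1|->2, |1|->2, |6|->7, |1|->2, |8|->9.5, |2|->4.5, |4|->6, |2|->4.5, |7|->8, |8|->9.5
Step 3: Attach original signs; sum ranks with positive sign and with negative sign.
W+ = 9.5 + 4.5 = 14
W- = 2 + 2 + 7 + 2 + 4.5 + 6 + 8 + 9.5 = 41
(Check: W+ + W- = 55 should equal n(n+1)/2 = 55.)
Step 4: Test statistic W = min(W+, W-) = 14.
Step 5: Ties in |d|, so use the tie-corrected normal approximation.
        E[W] = n(n+1)/4 = 10*11/4 = 27.5.
        Tie groups: |d|=1 (t=3), |d|=2 (t=2), |d|=8 (t=2); sum(t^3 - t) = 36.
        Var[W] = n(n+1)(2n+1)/24 - sum(t^3-t)/48 = 2310/24 - 36/48 = 95.5.
        z = (W - E[W]) / sqrt(Var[W]) = (14 - 27.5) / 9.7724 = -1.3814.
        Two-sided p = 2*Phi(z) = 0.167144.
Step 6: alpha = 0.05. fail to reject H0.

W+ = 14, W- = 41, W = min = 14, p = 0.167144, fail to reject H0.


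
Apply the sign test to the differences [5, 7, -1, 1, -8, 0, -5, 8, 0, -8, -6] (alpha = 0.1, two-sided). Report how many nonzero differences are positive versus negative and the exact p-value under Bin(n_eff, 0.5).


Step 1: Discard zero differences. Original n = 11; n_eff = number of nonzero differences = 9.
Nonzero differences (with sign): +5, +7, -1, +1, -8, -5, +8, -8, -6
Step 2: Count signs: positive = 4, negative = 5.
Step 3: Under H0: P(positive) = 0.5, so the number of positives S ~ Bin(9, 0.5).
Step 4: Two-sided exact p-value = sum of Bin(9,0.5) probabilities at or below the observed probability = 1.000000.
Step 5: alpha = 0.1. fail to reject H0.

n_eff = 9, pos = 4, neg = 5, p = 1.000000, fail to reject H0.


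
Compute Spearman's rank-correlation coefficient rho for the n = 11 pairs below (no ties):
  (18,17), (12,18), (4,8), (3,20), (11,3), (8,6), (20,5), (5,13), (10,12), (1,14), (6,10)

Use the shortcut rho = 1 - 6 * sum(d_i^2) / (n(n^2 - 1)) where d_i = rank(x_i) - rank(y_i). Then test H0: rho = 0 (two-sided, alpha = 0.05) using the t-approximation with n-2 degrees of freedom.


Step 1: Rank x and y separately (midranks; no ties here).
rank(x): 18->10, 12->9, 4->3, 3->2, 11->8, 8->6, 20->11, 5->4, 10->7, 1->1, 6->5
rank(y): 17->9, 18->10, 8->4, 20->11, 3->1, 6->3, 5->2, 13->7, 12->6, 14->8, 10->5
Step 2: d_i = R_x(i) - R_y(i); compute d_i^2.
  (10-9)^2=1, (9-10)^2=1, (3-4)^2=1, (2-11)^2=81, (8-1)^2=49, (6-3)^2=9, (11-2)^2=81, (4-7)^2=9, (7-6)^2=1, (1-8)^2=49, (5-5)^2=0
sum(d^2) = 282.
Step 3: rho = 1 - 6*282 / (11*(11^2 - 1)) = 1 - 1692/1320 = -0.281818.
Step 4: Under H0, t = rho * sqrt((n-2)/(1-rho^2)) = -0.8812 ~ t(9).
Step 5: Two-sided p-value from the t-distribution with 9 df = 0.401145.
Step 6: alpha = 0.05. fail to reject H0.

rho = -0.2818, p = 0.401145, fail to reject H0 at alpha = 0.05.


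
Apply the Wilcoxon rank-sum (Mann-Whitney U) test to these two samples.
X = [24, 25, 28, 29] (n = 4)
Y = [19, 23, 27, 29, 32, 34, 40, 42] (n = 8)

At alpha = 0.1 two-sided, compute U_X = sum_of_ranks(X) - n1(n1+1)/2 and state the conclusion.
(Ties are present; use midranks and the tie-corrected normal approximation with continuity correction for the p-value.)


Step 1: Combine and sort all 12 observations; assign midranks.
sorted (value, group): (19,Y), (23,Y), (24,X), (25,X), (27,Y), (28,X), (29,X), (29,Y), (32,Y), (34,Y), (40,Y), (42,Y)
ranks: 19->1, 23->2, 24->3, 25->4, 27->5, 28->6, 29->7.5, 29->7.5, 32->9, 34->10, 40->11, 42->12
Step 2: Rank sum for X: R1 = 3 + 4 + 6 + 7.5 = 20.5.
Step 3: U_X = R1 - n1(n1+1)/2 = 20.5 - 4*5/2 = 20.5 - 10 = 10.5.
       U_Y = n1*n2 - U_X = 32 - 10.5 = 21.5.
Step 4: Ties are present, so use the tie-corrected normal approximation (with continuity correction) for the p-value.
Step 5: p-value = 0.394938; compare to alpha = 0.1. fail to reject H0.

U_X = 10.5, p = 0.394938, fail to reject H0 at alpha = 0.1.


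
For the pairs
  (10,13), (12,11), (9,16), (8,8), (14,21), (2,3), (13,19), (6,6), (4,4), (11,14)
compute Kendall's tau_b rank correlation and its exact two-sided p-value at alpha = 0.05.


Step 1: Enumerate the 45 unordered pairs (i,j) with i<j and classify each by sign(x_j-x_i) * sign(y_j-y_i).
  (1,2):dx=+2,dy=-2->D; (1,3):dx=-1,dy=+3->D; (1,4):dx=-2,dy=-5->C; (1,5):dx=+4,dy=+8->C
  (1,6):dx=-8,dy=-10->C; (1,7):dx=+3,dy=+6->C; (1,8):dx=-4,dy=-7->C; (1,9):dx=-6,dy=-9->C
  (1,10):dx=+1,dy=+1->C; (2,3):dx=-3,dy=+5->D; (2,4):dx=-4,dy=-3->C; (2,5):dx=+2,dy=+10->C
  (2,6):dx=-10,dy=-8->C; (2,7):dx=+1,dy=+8->C; (2,8):dx=-6,dy=-5->C; (2,9):dx=-8,dy=-7->C
  (2,10):dx=-1,dy=+3->D; (3,4):dx=-1,dy=-8->C; (3,5):dx=+5,dy=+5->C; (3,6):dx=-7,dy=-13->C
  (3,7):dx=+4,dy=+3->C; (3,8):dx=-3,dy=-10->C; (3,9):dx=-5,dy=-12->C; (3,10):dx=+2,dy=-2->D
  (4,5):dx=+6,dy=+13->C; (4,6):dx=-6,dy=-5->C; (4,7):dx=+5,dy=+11->C; (4,8):dx=-2,dy=-2->C
  (4,9):dx=-4,dy=-4->C; (4,10):dx=+3,dy=+6->C; (5,6):dx=-12,dy=-18->C; (5,7):dx=-1,dy=-2->C
  (5,8):dx=-8,dy=-15->C; (5,9):dx=-10,dy=-17->C; (5,10):dx=-3,dy=-7->C; (6,7):dx=+11,dy=+16->C
  (6,8):dx=+4,dy=+3->C; (6,9):dx=+2,dy=+1->C; (6,10):dx=+9,dy=+11->C; (7,8):dx=-7,dy=-13->C
  (7,9):dx=-9,dy=-15->C; (7,10):dx=-2,dy=-5->C; (8,9):dx=-2,dy=-2->C; (8,10):dx=+5,dy=+8->C
  (9,10):dx=+7,dy=+10->C
Step 2: C = 40, D = 5, total pairs = 45.
Step 3: tau = (C - D)/(n(n-1)/2) = (40 - 5)/45 = 0.777778.
Step 4: Exact two-sided p-value (enumerate n! = 3628800 permutations of y under H0): p = 0.000946.
Step 5: alpha = 0.05. reject H0.

tau_b = 0.7778 (C=40, D=5), p = 0.000946, reject H0.


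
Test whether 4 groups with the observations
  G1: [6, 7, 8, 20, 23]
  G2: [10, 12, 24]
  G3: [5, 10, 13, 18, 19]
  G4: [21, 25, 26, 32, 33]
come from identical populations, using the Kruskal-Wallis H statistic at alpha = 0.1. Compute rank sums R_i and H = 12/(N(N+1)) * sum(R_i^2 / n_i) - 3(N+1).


Step 1: Combine all N = 18 observations and assign midranks.
sorted (value, group, rank): (5,G3,1), (6,G1,2), (7,G1,3), (8,G1,4), (10,G2,5.5), (10,G3,5.5), (12,G2,7), (13,G3,8), (18,G3,9), (19,G3,10), (20,G1,11), (21,G4,12), (23,G1,13), (24,G2,14), (25,G4,15), (26,G4,16), (32,G4,17), (33,G4,18)
Step 2: Sum ranks within each group.
R_1 = 33 (n_1 = 5)
R_2 = 26.5 (n_2 = 3)
R_3 = 33.5 (n_3 = 5)
R_4 = 78 (n_4 = 5)
Step 3: H = 12/(N(N+1)) * sum(R_i^2/n_i) - 3(N+1)
     = 12/(18*19) * (33^2/5 + 26.5^2/3 + 33.5^2/5 + 78^2/5) - 3*19
     = 0.035088 * 1893.13 - 57
     = 9.425731.
Step 4: Ties present; correction factor C = 1 - 6/(18^3 - 18) = 0.998968. Corrected H = 9.425731 / 0.998968 = 9.435468.
Step 5: Under H0, H ~ chi^2(3); p-value = 0.024028.
Step 6: alpha = 0.1. reject H0.

H = 9.4355, df = 3, p = 0.024028, reject H0.


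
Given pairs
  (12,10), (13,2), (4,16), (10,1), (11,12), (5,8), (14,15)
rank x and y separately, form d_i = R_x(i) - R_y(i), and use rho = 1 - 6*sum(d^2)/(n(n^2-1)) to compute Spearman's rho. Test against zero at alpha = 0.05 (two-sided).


Step 1: Rank x and y separately (midranks; no ties here).
rank(x): 12->5, 13->6, 4->1, 10->3, 11->4, 5->2, 14->7
rank(y): 10->4, 2->2, 16->7, 1->1, 12->5, 8->3, 15->6
Step 2: d_i = R_x(i) - R_y(i); compute d_i^2.
  (5-4)^2=1, (6-2)^2=16, (1-7)^2=36, (3-1)^2=4, (4-5)^2=1, (2-3)^2=1, (7-6)^2=1
sum(d^2) = 60.
Step 3: rho = 1 - 6*60 / (7*(7^2 - 1)) = 1 - 360/336 = -0.071429.
Step 4: Under H0, t = rho * sqrt((n-2)/(1-rho^2)) = -0.1601 ~ t(5).
Step 5: Two-sided p-value from the t-distribution with 5 df = 0.879048.
Step 6: alpha = 0.05. fail to reject H0.

rho = -0.0714, p = 0.879048, fail to reject H0 at alpha = 0.05.


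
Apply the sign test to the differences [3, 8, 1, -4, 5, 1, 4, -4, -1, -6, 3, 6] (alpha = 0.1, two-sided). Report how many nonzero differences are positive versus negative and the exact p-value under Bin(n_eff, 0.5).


Step 1: Discard zero differences. Original n = 12; n_eff = number of nonzero differences = 12.
Nonzero differences (with sign): +3, +8, +1, -4, +5, +1, +4, -4, -1, -6, +3, +6
Step 2: Count signs: positive = 8, negative = 4.
Step 3: Under H0: P(positive) = 0.5, so the number of positives S ~ Bin(12, 0.5).
Step 4: Two-sided exact p-value = sum of Bin(12,0.5) probabilities at or below the observed probability = 0.387695.
Step 5: alpha = 0.1. fail to reject H0.

n_eff = 12, pos = 8, neg = 4, p = 0.387695, fail to reject H0.


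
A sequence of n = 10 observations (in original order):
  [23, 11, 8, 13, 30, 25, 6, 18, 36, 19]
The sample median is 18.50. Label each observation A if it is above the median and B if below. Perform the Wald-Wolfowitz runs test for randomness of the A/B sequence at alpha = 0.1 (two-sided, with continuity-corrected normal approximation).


Step 1: Compute median = 18.50; label A = above, B = below.
Labels in order: ABBBAABBAA  (n_A = 5, n_B = 5)
Step 2: Count runs R = 5.
Step 3: Under H0 (random ordering), E[R] = 2*n_A*n_B/(n_A+n_B) + 1 = 2*5*5/10 + 1 = 6.0000.
        Var[R] = 2*n_A*n_B*(2*n_A*n_B - n_A - n_B) / ((n_A+n_B)^2 * (n_A+n_B-1)) = 2000/900 = 2.2222.
        SD[R] = 1.4907.
Step 4: Continuity-corrected z = (R + 0.5 - E[R]) / SD[R] = (5 + 0.5 - 6.0000) / 1.4907 = -0.3354.
Step 5: Two-sided p-value via normal approximation = 2*(1 - Phi(|z|)) = 0.737316.
Step 6: alpha = 0.1. fail to reject H0.

R = 5, z = -0.3354, p = 0.737316, fail to reject H0.


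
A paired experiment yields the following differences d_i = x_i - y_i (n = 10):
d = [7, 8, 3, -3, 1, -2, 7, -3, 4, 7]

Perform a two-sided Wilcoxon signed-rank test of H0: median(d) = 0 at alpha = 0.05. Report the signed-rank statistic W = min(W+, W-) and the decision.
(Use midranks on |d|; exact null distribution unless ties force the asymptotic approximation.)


Step 1: Drop any zero differences (none here) and take |d_i|.
|d| = [7, 8, 3, 3, 1, 2, 7, 3, 4, 7]
Step 2: Midrank |d_i| (ties get averaged ranks).
ranks: |7|->8, |8|->10, |3|->4, |3|->4, |1|->1, |2|->2, |7|->8, |3|->4, |4|->6, |7|->8
Step 3: Attach original signs; sum ranks with positive sign and with negative sign.
W+ = 8 + 10 + 4 + 1 + 8 + 6 + 8 = 45
W- = 4 + 2 + 4 = 10
(Check: W+ + W- = 55 should equal n(n+1)/2 = 55.)
Step 4: Test statistic W = min(W+, W-) = 10.
Step 5: Ties in |d|, so use the tie-corrected normal approximation.
        E[W] = n(n+1)/4 = 10*11/4 = 27.5.
        Tie groups: |d|=3 (t=3), |d|=7 (t=3); sum(t^3 - t) = 48.
        Var[W] = n(n+1)(2n+1)/24 - sum(t^3-t)/48 = 2310/24 - 48/48 = 95.25.
        z = (W - E[W]) / sqrt(Var[W]) = (10 - 27.5) / 9.7596 = -1.7931.
        Two-sided p = 2*Phi(z) = 0.072956.
Step 6: alpha = 0.05. fail to reject H0.

W+ = 45, W- = 10, W = min = 10, p = 0.072956, fail to reject H0.


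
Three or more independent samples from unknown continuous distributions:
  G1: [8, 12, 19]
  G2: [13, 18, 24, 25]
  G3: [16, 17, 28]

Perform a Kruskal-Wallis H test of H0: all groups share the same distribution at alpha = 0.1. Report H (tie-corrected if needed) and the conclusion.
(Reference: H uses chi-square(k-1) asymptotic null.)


Step 1: Combine all N = 10 observations and assign midranks.
sorted (value, group, rank): (8,G1,1), (12,G1,2), (13,G2,3), (16,G3,4), (17,G3,5), (18,G2,6), (19,G1,7), (24,G2,8), (25,G2,9), (28,G3,10)
Step 2: Sum ranks within each group.
R_1 = 10 (n_1 = 3)
R_2 = 26 (n_2 = 4)
R_3 = 19 (n_3 = 3)
Step 3: H = 12/(N(N+1)) * sum(R_i^2/n_i) - 3(N+1)
     = 12/(10*11) * (10^2/3 + 26^2/4 + 19^2/3) - 3*11
     = 0.109091 * 322.667 - 33
     = 2.200000.
Step 4: No ties, so H is used without correction.
Step 5: Under H0, H ~ chi^2(2); p-value = 0.332871.
Step 6: alpha = 0.1. fail to reject H0.

H = 2.2000, df = 2, p = 0.332871, fail to reject H0.


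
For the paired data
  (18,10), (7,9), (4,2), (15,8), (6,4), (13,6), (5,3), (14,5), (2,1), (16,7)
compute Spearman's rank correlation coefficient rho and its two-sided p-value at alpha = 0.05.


Step 1: Rank x and y separately (midranks; no ties here).
rank(x): 18->10, 7->5, 4->2, 15->8, 6->4, 13->6, 5->3, 14->7, 2->1, 16->9
rank(y): 10->10, 9->9, 2->2, 8->8, 4->4, 6->6, 3->3, 5->5, 1->1, 7->7
Step 2: d_i = R_x(i) - R_y(i); compute d_i^2.
  (10-10)^2=0, (5-9)^2=16, (2-2)^2=0, (8-8)^2=0, (4-4)^2=0, (6-6)^2=0, (3-3)^2=0, (7-5)^2=4, (1-1)^2=0, (9-7)^2=4
sum(d^2) = 24.
Step 3: rho = 1 - 6*24 / (10*(10^2 - 1)) = 1 - 144/990 = 0.854545.
Step 4: Under H0, t = rho * sqrt((n-2)/(1-rho^2)) = 4.6537 ~ t(8).
Step 5: Two-sided p-value from the t-distribution with 8 df = 0.001637.
Step 6: alpha = 0.05. reject H0.

rho = 0.8545, p = 0.001637, reject H0 at alpha = 0.05.


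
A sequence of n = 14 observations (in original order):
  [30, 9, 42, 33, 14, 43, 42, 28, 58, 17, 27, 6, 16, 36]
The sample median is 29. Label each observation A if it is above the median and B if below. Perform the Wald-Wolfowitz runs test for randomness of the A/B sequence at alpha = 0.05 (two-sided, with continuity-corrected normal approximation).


Step 1: Compute median = 29; label A = above, B = below.
Labels in order: ABAABAABABBBBA  (n_A = 7, n_B = 7)
Step 2: Count runs R = 9.
Step 3: Under H0 (random ordering), E[R] = 2*n_A*n_B/(n_A+n_B) + 1 = 2*7*7/14 + 1 = 8.0000.
        Var[R] = 2*n_A*n_B*(2*n_A*n_B - n_A - n_B) / ((n_A+n_B)^2 * (n_A+n_B-1)) = 8232/2548 = 3.2308.
        SD[R] = 1.7974.
Step 4: Continuity-corrected z = (R - 0.5 - E[R]) / SD[R] = (9 - 0.5 - 8.0000) / 1.7974 = 0.2782.
Step 5: Two-sided p-value via normal approximation = 2*(1 - Phi(|z|)) = 0.780879.
Step 6: alpha = 0.05. fail to reject H0.

R = 9, z = 0.2782, p = 0.780879, fail to reject H0.


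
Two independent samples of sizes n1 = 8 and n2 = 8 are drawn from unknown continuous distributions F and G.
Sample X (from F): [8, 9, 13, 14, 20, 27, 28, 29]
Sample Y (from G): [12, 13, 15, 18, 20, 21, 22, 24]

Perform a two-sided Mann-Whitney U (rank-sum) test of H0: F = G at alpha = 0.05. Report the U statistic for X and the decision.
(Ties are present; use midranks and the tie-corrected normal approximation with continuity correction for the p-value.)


Step 1: Combine and sort all 16 observations; assign midranks.
sorted (value, group): (8,X), (9,X), (12,Y), (13,X), (13,Y), (14,X), (15,Y), (18,Y), (20,X), (20,Y), (21,Y), (22,Y), (24,Y), (27,X), (28,X), (29,X)
ranks: 8->1, 9->2, 12->3, 13->4.5, 13->4.5, 14->6, 15->7, 18->8, 20->9.5, 20->9.5, 21->11, 22->12, 24->13, 27->14, 28->15, 29->16
Step 2: Rank sum for X: R1 = 1 + 2 + 4.5 + 6 + 9.5 + 14 + 15 + 16 = 68.
Step 3: U_X = R1 - n1(n1+1)/2 = 68 - 8*9/2 = 68 - 36 = 32.
       U_Y = n1*n2 - U_X = 64 - 32 = 32.
Step 4: Ties are present, so use the tie-corrected normal approximation (with continuity correction) for the p-value.
Step 5: p-value = 1.000000; compare to alpha = 0.05. fail to reject H0.

U_X = 32, p = 1.000000, fail to reject H0 at alpha = 0.05.


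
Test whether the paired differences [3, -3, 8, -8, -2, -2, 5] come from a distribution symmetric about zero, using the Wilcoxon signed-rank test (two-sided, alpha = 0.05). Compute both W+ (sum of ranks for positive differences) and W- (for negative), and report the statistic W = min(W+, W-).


Step 1: Drop any zero differences (none here) and take |d_i|.
|d| = [3, 3, 8, 8, 2, 2, 5]
Step 2: Midrank |d_i| (ties get averaged ranks).
ranks: |3|->3.5, |3|->3.5, |8|->6.5, |8|->6.5, |2|->1.5, |2|->1.5, |5|->5
Step 3: Attach original signs; sum ranks with positive sign and with negative sign.
W+ = 3.5 + 6.5 + 5 = 15
W- = 3.5 + 6.5 + 1.5 + 1.5 = 13
(Check: W+ + W- = 28 should equal n(n+1)/2 = 28.)
Step 4: Test statistic W = min(W+, W-) = 13.
Step 5: Ties in |d|, so use the tie-corrected normal approximation.
        E[W] = n(n+1)/4 = 7*8/4 = 14.
        Tie groups: |d|=2 (t=2), |d|=3 (t=2), |d|=8 (t=2); sum(t^3 - t) = 18.
        Var[W] = n(n+1)(2n+1)/24 - sum(t^3-t)/48 = 840/24 - 18/48 = 34.625.
        z = (W - E[W]) / sqrt(Var[W]) = (13 - 14) / 5.8843 = -0.1699.
        Two-sided p = 2*Phi(z) = 0.865054.
Step 6: alpha = 0.05. fail to reject H0.

W+ = 15, W- = 13, W = min = 13, p = 0.865054, fail to reject H0.


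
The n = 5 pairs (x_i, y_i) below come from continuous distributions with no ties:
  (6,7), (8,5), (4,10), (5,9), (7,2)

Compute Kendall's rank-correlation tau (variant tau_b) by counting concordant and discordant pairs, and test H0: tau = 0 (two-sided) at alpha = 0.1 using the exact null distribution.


Step 1: Enumerate the 10 unordered pairs (i,j) with i<j and classify each by sign(x_j-x_i) * sign(y_j-y_i).
  (1,2):dx=+2,dy=-2->D; (1,3):dx=-2,dy=+3->D; (1,4):dx=-1,dy=+2->D; (1,5):dx=+1,dy=-5->D
  (2,3):dx=-4,dy=+5->D; (2,4):dx=-3,dy=+4->D; (2,5):dx=-1,dy=-3->C; (3,4):dx=+1,dy=-1->D
  (3,5):dx=+3,dy=-8->D; (4,5):dx=+2,dy=-7->D
Step 2: C = 1, D = 9, total pairs = 10.
Step 3: tau = (C - D)/(n(n-1)/2) = (1 - 9)/10 = -0.800000.
Step 4: Exact two-sided p-value (enumerate n! = 120 permutations of y under H0): p = 0.083333.
Step 5: alpha = 0.1. reject H0.

tau_b = -0.8000 (C=1, D=9), p = 0.083333, reject H0.


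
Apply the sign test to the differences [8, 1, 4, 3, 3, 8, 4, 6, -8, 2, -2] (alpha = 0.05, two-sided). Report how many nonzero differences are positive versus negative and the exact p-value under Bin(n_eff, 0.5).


Step 1: Discard zero differences. Original n = 11; n_eff = number of nonzero differences = 11.
Nonzero differences (with sign): +8, +1, +4, +3, +3, +8, +4, +6, -8, +2, -2
Step 2: Count signs: positive = 9, negative = 2.
Step 3: Under H0: P(positive) = 0.5, so the number of positives S ~ Bin(11, 0.5).
Step 4: Two-sided exact p-value = sum of Bin(11,0.5) probabilities at or below the observed probability = 0.065430.
Step 5: alpha = 0.05. fail to reject H0.

n_eff = 11, pos = 9, neg = 2, p = 0.065430, fail to reject H0.


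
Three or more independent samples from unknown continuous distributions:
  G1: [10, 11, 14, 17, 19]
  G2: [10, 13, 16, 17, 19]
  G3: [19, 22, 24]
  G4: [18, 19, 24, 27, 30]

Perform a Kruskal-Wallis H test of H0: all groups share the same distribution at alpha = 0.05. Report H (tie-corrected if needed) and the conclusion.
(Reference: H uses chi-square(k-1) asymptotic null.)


Step 1: Combine all N = 18 observations and assign midranks.
sorted (value, group, rank): (10,G1,1.5), (10,G2,1.5), (11,G1,3), (13,G2,4), (14,G1,5), (16,G2,6), (17,G1,7.5), (17,G2,7.5), (18,G4,9), (19,G1,11.5), (19,G2,11.5), (19,G3,11.5), (19,G4,11.5), (22,G3,14), (24,G3,15.5), (24,G4,15.5), (27,G4,17), (30,G4,18)
Step 2: Sum ranks within each group.
R_1 = 28.5 (n_1 = 5)
R_2 = 30.5 (n_2 = 5)
R_3 = 41 (n_3 = 3)
R_4 = 71 (n_4 = 5)
Step 3: H = 12/(N(N+1)) * sum(R_i^2/n_i) - 3(N+1)
     = 12/(18*19) * (28.5^2/5 + 30.5^2/5 + 41^2/3 + 71^2/5) - 3*19
     = 0.035088 * 1917.03 - 57
     = 10.264327.
Step 4: Ties present; correction factor C = 1 - 78/(18^3 - 18) = 0.986584. Corrected H = 10.264327 / 0.986584 = 10.403905.
Step 5: Under H0, H ~ chi^2(3); p-value = 0.015427.
Step 6: alpha = 0.05. reject H0.

H = 10.4039, df = 3, p = 0.015427, reject H0.


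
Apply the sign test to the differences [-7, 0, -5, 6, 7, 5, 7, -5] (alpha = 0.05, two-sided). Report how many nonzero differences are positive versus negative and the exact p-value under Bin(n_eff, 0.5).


Step 1: Discard zero differences. Original n = 8; n_eff = number of nonzero differences = 7.
Nonzero differences (with sign): -7, -5, +6, +7, +5, +7, -5
Step 2: Count signs: positive = 4, negative = 3.
Step 3: Under H0: P(positive) = 0.5, so the number of positives S ~ Bin(7, 0.5).
Step 4: Two-sided exact p-value = sum of Bin(7,0.5) probabilities at or below the observed probability = 1.000000.
Step 5: alpha = 0.05. fail to reject H0.

n_eff = 7, pos = 4, neg = 3, p = 1.000000, fail to reject H0.


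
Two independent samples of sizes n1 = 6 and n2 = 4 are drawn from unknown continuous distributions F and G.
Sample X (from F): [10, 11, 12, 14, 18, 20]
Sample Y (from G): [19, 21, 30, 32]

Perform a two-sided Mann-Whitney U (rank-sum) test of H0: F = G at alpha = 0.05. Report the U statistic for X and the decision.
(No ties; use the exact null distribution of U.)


Step 1: Combine and sort all 10 observations; assign midranks.
sorted (value, group): (10,X), (11,X), (12,X), (14,X), (18,X), (19,Y), (20,X), (21,Y), (30,Y), (32,Y)
ranks: 10->1, 11->2, 12->3, 14->4, 18->5, 19->6, 20->7, 21->8, 30->9, 32->10
Step 2: Rank sum for X: R1 = 1 + 2 + 3 + 4 + 5 + 7 = 22.
Step 3: U_X = R1 - n1(n1+1)/2 = 22 - 6*7/2 = 22 - 21 = 1.
       U_Y = n1*n2 - U_X = 24 - 1 = 23.
Step 4: No ties, so the exact null distribution of U (based on enumerating the C(10,6) = 210 equally likely rank assignments) gives the two-sided p-value.
Step 5: p-value = 0.019048; compare to alpha = 0.05. reject H0.

U_X = 1, p = 0.019048, reject H0 at alpha = 0.05.


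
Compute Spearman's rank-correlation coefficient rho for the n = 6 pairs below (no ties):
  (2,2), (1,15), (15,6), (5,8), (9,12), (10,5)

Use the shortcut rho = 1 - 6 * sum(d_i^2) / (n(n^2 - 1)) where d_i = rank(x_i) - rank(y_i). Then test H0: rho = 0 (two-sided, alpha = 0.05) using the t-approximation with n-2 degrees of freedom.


Step 1: Rank x and y separately (midranks; no ties here).
rank(x): 2->2, 1->1, 15->6, 5->3, 9->4, 10->5
rank(y): 2->1, 15->6, 6->3, 8->4, 12->5, 5->2
Step 2: d_i = R_x(i) - R_y(i); compute d_i^2.
  (2-1)^2=1, (1-6)^2=25, (6-3)^2=9, (3-4)^2=1, (4-5)^2=1, (5-2)^2=9
sum(d^2) = 46.
Step 3: rho = 1 - 6*46 / (6*(6^2 - 1)) = 1 - 276/210 = -0.314286.
Step 4: Under H0, t = rho * sqrt((n-2)/(1-rho^2)) = -0.6621 ~ t(4).
Step 5: Two-sided p-value from the t-distribution with 4 df = 0.544093.
Step 6: alpha = 0.05. fail to reject H0.

rho = -0.3143, p = 0.544093, fail to reject H0 at alpha = 0.05.


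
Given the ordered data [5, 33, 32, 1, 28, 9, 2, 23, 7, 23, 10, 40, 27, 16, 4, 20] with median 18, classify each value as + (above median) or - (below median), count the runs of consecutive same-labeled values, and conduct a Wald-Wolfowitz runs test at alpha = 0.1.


Step 1: Compute median = 18; label A = above, B = below.
Labels in order: BAABABBABABAABBA  (n_A = 8, n_B = 8)
Step 2: Count runs R = 12.
Step 3: Under H0 (random ordering), E[R] = 2*n_A*n_B/(n_A+n_B) + 1 = 2*8*8/16 + 1 = 9.0000.
        Var[R] = 2*n_A*n_B*(2*n_A*n_B - n_A - n_B) / ((n_A+n_B)^2 * (n_A+n_B-1)) = 14336/3840 = 3.7333.
        SD[R] = 1.9322.
Step 4: Continuity-corrected z = (R - 0.5 - E[R]) / SD[R] = (12 - 0.5 - 9.0000) / 1.9322 = 1.2939.
Step 5: Two-sided p-value via normal approximation = 2*(1 - Phi(|z|)) = 0.195709.
Step 6: alpha = 0.1. fail to reject H0.

R = 12, z = 1.2939, p = 0.195709, fail to reject H0.
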